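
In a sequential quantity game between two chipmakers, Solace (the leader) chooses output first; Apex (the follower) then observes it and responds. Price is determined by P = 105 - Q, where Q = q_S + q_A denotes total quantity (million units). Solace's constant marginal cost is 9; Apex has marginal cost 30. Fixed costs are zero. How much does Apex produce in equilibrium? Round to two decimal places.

Solve by backward induction. Given q_S, the follower Apex maximises π_A = (105 - q_S - q_A)q_A - 30q_A.
∂π_A/∂q_A = 75 - q_S - 2q_A = 0 gives the reaction function q_A = (75 - q_S)/2.
Solace substitutes q_A(q_S) into its own profit: π_S = q_S(105 - q_S - (75 - q_S)/2) - 9q_S = (135/2 - (1/2)q_S)q_S - 9q_S.
The leader's first-order condition 117/2 - q_S = 0 yields q_S = 117/2.
Then q_A = (75 - 117/2)/2 = 33/4.

8.25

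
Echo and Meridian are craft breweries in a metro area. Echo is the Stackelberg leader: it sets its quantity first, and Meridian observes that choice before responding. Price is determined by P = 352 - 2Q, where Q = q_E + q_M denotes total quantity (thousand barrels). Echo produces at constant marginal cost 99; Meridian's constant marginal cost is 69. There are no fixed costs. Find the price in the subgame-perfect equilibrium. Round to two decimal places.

The follower Meridian best-responds to any q_E: π_M = (352 - 2Q)q_M - 69q_M.
Follower FOC: 283 - 2q_E - 4q_M = 0, so q_M(q_E) = (283 - 2q_E)/4.
The leader anticipates this reaction. Substituting into P = 352 - 2Q gives P = 421/2 - q_E, so π_E = (421/2 - q_E)q_E - 99q_E.
Maximising: ∂π_E/∂q_E = 223/2 - 2q_E = 0, giving q_E = 223/4.
Then q_M = (283 - 2·(223/4))/4 = 343/8.
Total output Q = 789/8, so price P = 352 - 2·(789/8) = 619/4.

154.75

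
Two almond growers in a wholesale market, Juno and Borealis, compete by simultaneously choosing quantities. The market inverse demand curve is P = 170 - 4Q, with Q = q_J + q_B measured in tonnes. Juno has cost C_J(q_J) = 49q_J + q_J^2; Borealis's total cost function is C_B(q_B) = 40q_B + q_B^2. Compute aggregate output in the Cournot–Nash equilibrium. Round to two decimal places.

Juno's profit: π_J = (170 - 4Q)q_J - (49q_J + q_J²). Setting ∂π_J/∂q_J = 0: 121 - 10q_J - 4(q_B) = 0.
Borealis's first-order condition: 130 - 10q_B - 4(q_J) = 0.
Rearranging gives the reaction functions q_J = (121 - 4q_B)/10 and q_B = (130 - 4q_J)/10.
Solving the pair: q_J = 115/14, q_B = 68/7.
Total output Q = 115/14 + 68/7 = 251/14.

17.93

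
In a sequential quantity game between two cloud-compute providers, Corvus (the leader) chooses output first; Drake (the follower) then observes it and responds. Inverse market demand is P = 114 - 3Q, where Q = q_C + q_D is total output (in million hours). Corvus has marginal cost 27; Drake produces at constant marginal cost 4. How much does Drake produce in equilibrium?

Solve by backward induction. Given q_C, the follower Drake maximises π_D = (114 - 3q_C - 3q_D)q_D - 4q_D.
Follower FOC: 110 - 3q_C - 6q_D = 0, so q_D(q_C) = (110 - 3q_C)/6.
The leader anticipates this reaction. Substituting into P = 114 - 3Q gives P = 59 - (3/2)q_C, so π_C = (59 - (3/2)q_C)q_C - 27q_C.
Maximising: ∂π_C/∂q_C = 32 - 3q_C = 0, giving q_C = 32/3.
Then q_D = (110 - 3·(32/3))/6 = 13.

13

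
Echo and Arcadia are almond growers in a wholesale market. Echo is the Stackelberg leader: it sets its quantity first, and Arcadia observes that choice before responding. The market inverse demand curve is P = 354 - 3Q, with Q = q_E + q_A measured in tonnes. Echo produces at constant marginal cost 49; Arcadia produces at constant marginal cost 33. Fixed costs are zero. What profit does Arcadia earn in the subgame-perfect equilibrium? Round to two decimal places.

2596.02

The follower Arcadia best-responds to any q_E: π_A = (354 - 3Q)q_A - 33q_A.
Follower FOC: 321 - 3q_E - 6q_A = 0, so q_A(q_E) = (321 - 3q_E)/6.
The leader anticipates this reaction. Substituting into P = 354 - 3Q gives P = 387/2 - (3/2)q_E, so π_E = (387/2 - (3/2)q_E)q_E - 49q_E.
Leader FOC: 289/2 - 3q_E = 0, so q_E = 289/6.
Then q_A = (321 - 3·(289/6))/6 = 353/12.
Price P = 354 - 3·(931/12) = 485/4.
Arcadia's profit: (485/4 - 33)·(353/12) = 2596.0208.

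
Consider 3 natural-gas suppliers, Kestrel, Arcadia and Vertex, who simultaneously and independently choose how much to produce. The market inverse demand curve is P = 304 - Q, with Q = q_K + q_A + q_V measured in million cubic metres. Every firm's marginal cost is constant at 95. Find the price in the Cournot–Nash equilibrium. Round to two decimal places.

147.25

A representative firm's profit is π_i = q_i(304 - Q) - 95q_i.
Setting ∂π_i/∂q_i = 0 with rivals' quantities fixed: 209 - 2q_i - Σ_{j≠i} q_j = 0.
By symmetry each firm produces the same amount; substituting Σ_{j≠i} q_j = 2q_i yields q_i = 209/4.
Total output Q = 627/4, so price P = 304 - 627/4 = 589/4.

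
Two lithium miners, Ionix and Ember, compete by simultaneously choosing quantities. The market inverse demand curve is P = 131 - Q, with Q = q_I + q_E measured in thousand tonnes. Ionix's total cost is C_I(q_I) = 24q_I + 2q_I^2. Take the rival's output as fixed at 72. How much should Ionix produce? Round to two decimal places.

5.83

With the rival's output fixed at 72, Ionix's profit is π_I = (131 - 72 - q_I)q_I - (24q_I + 2q_I²) = (59 - q_I)q_I - (24q_I + 2q_I²).
∂π_I/∂q_I = 35 - 6q_I = 0, so q_I = 35/6.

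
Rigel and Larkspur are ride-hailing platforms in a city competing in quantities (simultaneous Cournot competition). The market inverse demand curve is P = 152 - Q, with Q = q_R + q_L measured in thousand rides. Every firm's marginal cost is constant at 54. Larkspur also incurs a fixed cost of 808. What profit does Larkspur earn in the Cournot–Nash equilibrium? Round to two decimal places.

259.11

A representative firm's profit is π_i = q_i(152 - Q) - 54q_i.
First-order condition (treating rivals' output as given): 98 - 2q_i - q_j = 0.
By symmetry each firm produces the same amount; substituting q_j = q_i yields q_i = 98/3.
Price P = 152 - 196/3 = 260/3.
Larkspur's profit: (260/3 - 54)·(98/3) - 808 = 259.1111.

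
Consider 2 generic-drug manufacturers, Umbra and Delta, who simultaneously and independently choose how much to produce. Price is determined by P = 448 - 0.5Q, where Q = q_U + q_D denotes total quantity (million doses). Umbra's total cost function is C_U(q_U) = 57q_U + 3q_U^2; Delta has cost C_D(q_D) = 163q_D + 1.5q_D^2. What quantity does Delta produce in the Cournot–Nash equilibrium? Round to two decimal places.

64.85

Umbra's profit: π_U = (448 - 0.5Q)q_U - (57q_U + 3q_U²). Setting ∂π_U/∂q_U = 0: 391 - 7q_U - (1/2)(q_D) = 0.
Delta's profit: π_D = (448 - 0.5Q)q_D - (163q_D + (3/2)q_D²). Setting ∂π_D/∂q_D = 0: 285 - 4q_D - (1/2)(q_U) = 0.
So q_U = (391 - (1/2)q_D)/7 and q_D = (285 - (1/2)q_U)/4.
Solving the pair: q_U = 51.2252, q_D = 64.8468.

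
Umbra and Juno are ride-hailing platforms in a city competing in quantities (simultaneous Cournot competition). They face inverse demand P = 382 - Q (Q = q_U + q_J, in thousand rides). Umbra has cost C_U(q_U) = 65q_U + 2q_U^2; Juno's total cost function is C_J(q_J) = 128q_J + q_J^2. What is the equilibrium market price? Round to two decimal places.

285.43

Umbra's profit: π_U = (382 - Q)q_U - (65q_U + 2q_U²). Setting ∂π_U/∂q_U = 0: 317 - 6q_U - (q_J) = 0.
Juno's profit: π_J = (382 - Q)q_J - (128q_J + q_J²). Setting ∂π_J/∂q_J = 0: 254 - 4q_J - (q_U) = 0.
Best responses: q_U = (317 - q_J)/6, q_J = (254 - q_U)/4.
Solving the pair: q_U = 1014/23, q_J = 1207/23.
Total output Q = 96.5652, so price P = 382 - 96.5652 = 285.4348.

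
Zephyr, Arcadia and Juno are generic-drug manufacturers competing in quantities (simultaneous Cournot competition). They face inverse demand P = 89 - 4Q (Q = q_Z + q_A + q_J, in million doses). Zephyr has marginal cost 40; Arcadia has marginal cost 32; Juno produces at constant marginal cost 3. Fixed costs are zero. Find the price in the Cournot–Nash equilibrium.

41

Zephyr's profit: π_Z = (89 - 4Q)q_Z - (40q_Z). Setting ∂π_Z/∂q_Z = 0: 49 - 8q_Z - 4(q_A + q_J) = 0.
Arcadia's first-order condition: 57 - 8q_A - 4(q_Z + q_J) = 0.
Juno's first-order condition: 86 - 8q_J - 4(q_Z + q_A) = 0.
Adding the 3 conditions: 192 − 8Q − 8Q = 0, i.e. Q = 12.
Back-substituting: q_Z = (49 − 48)/4 = 1/4, q_A = (57 − 48)/4 = 9/4, q_J = (86 − 48)/4 = 19/2.
Total output Q = 12, so price P = 89 - 4·12 = 41.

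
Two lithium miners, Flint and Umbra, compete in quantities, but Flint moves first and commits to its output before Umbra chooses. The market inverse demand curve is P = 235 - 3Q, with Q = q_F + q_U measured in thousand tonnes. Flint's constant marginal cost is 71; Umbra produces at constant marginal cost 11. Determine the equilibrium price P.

Solve by backward induction. Given q_F, the follower Umbra maximises π_U = (235 - 3q_F - 3q_U)q_U - 11q_U.
∂π_U/∂q_U = 224 - 3q_F - 6q_U = 0 gives the reaction function q_U = (224 - 3q_F)/6.
Flint substitutes q_U(q_F) into its own profit: π_F = q_F(235 - 3q_F - (224 - 3q_F)/2) - 71q_F = (123 - (3/2)q_F)q_F - 71q_F.
Leader FOC: 52 - 3q_F = 0, so q_F = 52/3.
Then q_U = (224 - 3·(52/3))/6 = 86/3.
Total output Q = 46, so price P = 235 - 3·46 = 97.

97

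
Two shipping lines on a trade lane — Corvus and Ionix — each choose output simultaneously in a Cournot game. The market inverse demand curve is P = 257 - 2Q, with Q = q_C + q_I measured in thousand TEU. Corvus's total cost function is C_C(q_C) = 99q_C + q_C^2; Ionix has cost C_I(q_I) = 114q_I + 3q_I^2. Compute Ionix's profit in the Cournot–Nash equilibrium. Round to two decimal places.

468.37

Corvus's profit: π_C = (257 - 2Q)q_C - (99q_C + q_C²). Setting ∂π_C/∂q_C = 0: 158 - 6q_C - 2(q_I) = 0.
Ionix's first-order condition: 143 - 10q_I - 2(q_C) = 0.
So q_C = (158 - 2q_I)/6 and q_I = (143 - 2q_C)/10.
Solving the pair: q_C = 647/28, q_I = 271/28.
Price P = 257 - 2·(459/14) = 1340/7.
Ionix's profit: (1340/7)·(271/28) - 114·(271/28) - 3(271/28)² = 468.3737.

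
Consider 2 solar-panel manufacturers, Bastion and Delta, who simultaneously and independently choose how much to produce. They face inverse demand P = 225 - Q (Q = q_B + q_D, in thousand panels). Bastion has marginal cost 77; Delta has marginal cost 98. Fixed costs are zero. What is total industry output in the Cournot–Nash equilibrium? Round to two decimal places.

Bastion's profit: π_B = (225 - Q)q_B - (77q_B). Setting ∂π_B/∂q_B = 0: 148 - 2q_B - (q_D) = 0.
Delta's profit: π_D = (225 - Q)q_D - (98q_D). Setting ∂π_D/∂q_D = 0: 127 - 2q_D - (q_B) = 0.
So q_B = (148 - q_D)/2 and q_D = (127 - q_B)/2.
Substituting one into the other gives q_B = 169/3 and q_D = 106/3.
Total output Q = 169/3 + 106/3 = 275/3.

91.67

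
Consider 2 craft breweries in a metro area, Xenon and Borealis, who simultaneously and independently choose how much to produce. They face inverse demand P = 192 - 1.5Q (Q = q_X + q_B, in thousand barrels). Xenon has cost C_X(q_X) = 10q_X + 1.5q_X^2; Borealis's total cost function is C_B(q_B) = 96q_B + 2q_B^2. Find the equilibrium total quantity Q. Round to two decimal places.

36.05

Xenon's profit: π_X = (192 - 1.5Q)q_X - (10q_X + (3/2)q_X²). Setting ∂π_X/∂q_X = 0: 182 - 6q_X - (3/2)(q_B) = 0.
Borealis's profit: π_B = (192 - 1.5Q)q_B - (96q_B + 2q_B²). Setting ∂π_B/∂q_B = 0: 96 - 7q_B - (3/2)(q_X) = 0.
Rearranging gives the reaction functions q_X = (182 - (3/2)q_B)/6 and q_B = (96 - (3/2)q_X)/7.
Substituting one into the other gives q_X = 28.4277 and q_B = 404/53.
Total output Q = 28.4277 + 404/53 = 36.0503.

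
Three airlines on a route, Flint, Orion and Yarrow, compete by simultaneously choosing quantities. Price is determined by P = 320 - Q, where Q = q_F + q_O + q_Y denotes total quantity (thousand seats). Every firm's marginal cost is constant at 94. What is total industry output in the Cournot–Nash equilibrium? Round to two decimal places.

A representative firm's profit is π_i = q_i(320 - Q) - 94q_i.
First-order condition (treating rivals' output as given): 226 - 2q_i - Σ_{j≠i} q_j = 0.
By symmetry each firm produces the same amount; substituting Σ_{j≠i} q_j = 2q_i yields q_i = 226/4 = 113/2.
Total output Q = 113/2 + 113/2 + 113/2 = 339/2.

169.50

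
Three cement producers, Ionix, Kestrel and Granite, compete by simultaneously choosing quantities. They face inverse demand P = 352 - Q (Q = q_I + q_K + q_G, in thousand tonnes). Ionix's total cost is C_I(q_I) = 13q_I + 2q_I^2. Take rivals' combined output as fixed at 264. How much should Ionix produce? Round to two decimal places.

With rivals' combined output fixed at 264, Ionix's profit is π_I = (352 - 264 - q_I)q_I - (13q_I + 2q_I²) = (88 - q_I)q_I - (13q_I + 2q_I²).
∂π_I/∂q_I = 75 - 6q_I = 0, so q_I = 25/2.

12.50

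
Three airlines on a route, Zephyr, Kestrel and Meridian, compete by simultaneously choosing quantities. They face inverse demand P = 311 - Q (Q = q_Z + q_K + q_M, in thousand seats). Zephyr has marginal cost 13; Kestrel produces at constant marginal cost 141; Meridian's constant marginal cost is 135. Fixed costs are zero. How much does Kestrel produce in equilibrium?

9

Zephyr's profit: π_Z = (311 - Q)q_Z - (13q_Z). Setting ∂π_Z/∂q_Z = 0: 298 - 2q_Z - (q_K + q_M) = 0.
Kestrel's profit: π_K = (311 - Q)q_K - (141q_K). Setting ∂π_K/∂q_K = 0: 170 - 2q_K - (q_Z + q_M) = 0.
Meridian's first-order condition: 176 - 2q_M - (q_Z + q_K) = 0.
Adding the 3 conditions: 644 − 2Q − 2Q = 0, i.e. Q = 161.
Back-substituting: q_Z = (298 − 161) = 137, q_K = (170 − 161) = 9, q_M = (176 − 161) = 15.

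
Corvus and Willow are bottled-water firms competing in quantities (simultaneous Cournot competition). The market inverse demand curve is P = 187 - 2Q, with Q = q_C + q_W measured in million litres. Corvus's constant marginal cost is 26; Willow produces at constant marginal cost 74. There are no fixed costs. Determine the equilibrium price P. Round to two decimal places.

Corvus's profit: π_C = (187 - 2Q)q_C - (26q_C). Setting ∂π_C/∂q_C = 0: 161 - 4q_C - 2(q_W) = 0.
Willow's first-order condition: 113 - 4q_W - 2(q_C) = 0.
So q_C = (161 - 2q_W)/4 and q_W = (113 - 2q_C)/4.
Solving the pair: q_C = 209/6, q_W = 65/6.
Total output Q = 137/3, so price P = 187 - 2·(137/3) = 287/3.

95.67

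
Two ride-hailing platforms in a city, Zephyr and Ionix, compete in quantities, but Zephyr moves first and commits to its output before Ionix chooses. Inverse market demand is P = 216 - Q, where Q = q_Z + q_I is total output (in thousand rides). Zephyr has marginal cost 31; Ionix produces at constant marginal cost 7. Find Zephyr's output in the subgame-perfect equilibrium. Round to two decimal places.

80.50

The follower Ionix best-responds to any q_Z: π_I = (216 - Q)q_I - 7q_I.
Follower FOC: 209 - q_Z - 2q_I = 0, so q_I(q_Z) = (209 - q_Z)/2.
Zephyr substitutes q_I(q_Z) into its own profit: π_Z = q_Z(216 - q_Z - (209 - q_Z)/2) - 31q_Z = (223/2 - (1/2)q_Z)q_Z - 31q_Z.
Leader FOC: 161/2 - q_Z = 0, so q_Z = 161/2.
Then q_I = (209 - 161/2)/2 = 257/4.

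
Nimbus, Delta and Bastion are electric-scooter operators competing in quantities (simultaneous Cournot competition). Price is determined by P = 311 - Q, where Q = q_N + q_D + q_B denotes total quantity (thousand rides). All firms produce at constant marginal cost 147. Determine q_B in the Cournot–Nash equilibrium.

Each firm earns π_i = (311 - Q)q_i - 147q_i.
First-order condition (treating rivals' output as given): 164 - 2q_i - Σ_{j≠i} q_j = 0.
By symmetry each firm produces the same amount; substituting Σ_{j≠i} q_j = 2q_i yields q_i = 164/4 = 41.

41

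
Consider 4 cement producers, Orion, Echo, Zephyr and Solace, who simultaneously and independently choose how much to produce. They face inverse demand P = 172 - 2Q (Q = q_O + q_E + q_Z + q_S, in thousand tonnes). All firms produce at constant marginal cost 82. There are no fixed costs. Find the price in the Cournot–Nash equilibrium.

A representative firm's profit is π_i = q_i(172 - 2Q) - 82q_i.
Setting ∂π_i/∂q_i = 0 with rivals' quantities fixed: 90 - 4q_i - 2·Σ_{j≠i} q_j = 0.
With identical firms every q_j equals q_i, so Σ_{j≠i} q_j = 3q_i and 90 = 10q_i, giving q_i = 9.
Total output Q = 36, so price P = 172 - 2·36 = 100.

100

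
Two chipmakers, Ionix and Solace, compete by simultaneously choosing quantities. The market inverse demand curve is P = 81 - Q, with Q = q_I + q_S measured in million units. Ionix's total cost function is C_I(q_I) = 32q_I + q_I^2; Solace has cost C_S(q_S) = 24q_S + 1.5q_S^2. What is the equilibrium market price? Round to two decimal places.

Ionix's profit: π_I = (81 - Q)q_I - (32q_I + q_I²). Setting ∂π_I/∂q_I = 0: 49 - 4q_I - (q_S) = 0.
Solace's profit: π_S = (81 - Q)q_S - (24q_S + (3/2)q_S²). Setting ∂π_S/∂q_S = 0: 57 - 5q_S - (q_I) = 0.
Rearranging gives the reaction functions q_I = (49 - q_S)/4 and q_S = (57 - q_I)/5.
Substituting one into the other gives q_I = 188/19 and q_S = 179/19.
Total output Q = 367/19, so price P = 81 - 367/19 = 1172/19.

61.68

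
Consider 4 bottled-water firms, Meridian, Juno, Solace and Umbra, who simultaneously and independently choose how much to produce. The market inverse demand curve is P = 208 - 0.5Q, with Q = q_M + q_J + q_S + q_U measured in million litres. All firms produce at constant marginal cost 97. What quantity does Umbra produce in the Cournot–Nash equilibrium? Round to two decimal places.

A representative firm's profit is π_i = q_i(208 - 0.5Q) - 97q_i.
First-order condition (treating rivals' output as given): 111 - q_i - (1/2)·Σ_{j≠i} q_j = 0.
By symmetry each firm produces the same amount; substituting Σ_{j≠i} q_j = 3q_i yields q_i = 111/(5/2) = 222/5.

44.40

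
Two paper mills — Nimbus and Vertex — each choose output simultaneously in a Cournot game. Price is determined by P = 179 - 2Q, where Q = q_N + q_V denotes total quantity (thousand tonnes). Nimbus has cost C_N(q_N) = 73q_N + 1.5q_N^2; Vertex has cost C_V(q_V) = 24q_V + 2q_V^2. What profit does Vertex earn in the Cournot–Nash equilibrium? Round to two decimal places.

1127.41

Nimbus's profit: π_N = (179 - 2Q)q_N - (73q_N + (3/2)q_N²). Setting ∂π_N/∂q_N = 0: 106 - 7q_N - 2(q_V) = 0.
Vertex's first-order condition: 155 - 8q_V - 2(q_N) = 0.
So q_N = (106 - 2q_V)/7 and q_V = (155 - 2q_N)/8.
Solving the pair: q_N = 269/26, q_V = 873/52.
Price P = 179 - 2·(1411/52) = 124.7308.
Vertex's profit: 124.7308·(873/52) - 24·(873/52) - 2(873/52)² = 1127.4098.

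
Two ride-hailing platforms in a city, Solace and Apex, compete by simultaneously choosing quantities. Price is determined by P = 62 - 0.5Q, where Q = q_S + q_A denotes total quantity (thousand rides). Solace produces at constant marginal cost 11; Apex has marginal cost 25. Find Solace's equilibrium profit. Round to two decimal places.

Solace's profit: π_S = (62 - 0.5Q)q_S - (11q_S). Setting ∂π_S/∂q_S = 0: 51 - q_S - (1/2)(q_A) = 0.
Apex's first-order condition: 37 - q_A - (1/2)(q_S) = 0.
Best responses: q_S = (51 - (1/2)q_A), q_A = (37 - (1/2)q_S).
Solving the pair: q_S = 130/3, q_A = 46/3.
Price P = 62 - (1/2)·(176/3) = 98/3.
Solace's profit: (98/3 - 11)·(130/3) = 938.8889.

938.89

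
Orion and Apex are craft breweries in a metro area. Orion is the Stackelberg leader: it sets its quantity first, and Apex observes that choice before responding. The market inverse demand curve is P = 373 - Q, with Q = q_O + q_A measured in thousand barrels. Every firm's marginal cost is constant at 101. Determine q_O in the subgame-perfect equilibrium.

136

The follower Apex best-responds to any q_O: π_A = (373 - Q)q_A - 101q_A.
∂π_A/∂q_A = 272 - q_O - 2q_A = 0 gives the reaction function q_A = (272 - q_O)/2.
Orion substitutes q_A(q_O) into its own profit: π_O = q_O(373 - q_O - (272 - q_O)/2) - 101q_O = (237 - (1/2)q_O)q_O - 101q_O.
Maximising: ∂π_O/∂q_O = 136 - q_O = 0, giving q_O = 136.
Then q_A = (272 - 136)/2 = 68.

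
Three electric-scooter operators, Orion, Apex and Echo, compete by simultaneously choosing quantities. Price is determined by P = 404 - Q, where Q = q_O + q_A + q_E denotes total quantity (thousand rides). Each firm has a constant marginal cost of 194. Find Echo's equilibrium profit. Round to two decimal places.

A representative firm's profit is π_i = q_i(404 - Q) - 194q_i.
First-order condition (treating rivals' output as given): 210 - 2q_i - Σ_{j≠i} q_j = 0.
By symmetry each firm produces the same amount; substituting Σ_{j≠i} q_j = 2q_i yields q_i = 210/4 = 105/2.
Price P = 404 - 315/2 = 493/2.
Echo's profit: (493/2 - 194)·(105/2) = 2756.2500.

2756.25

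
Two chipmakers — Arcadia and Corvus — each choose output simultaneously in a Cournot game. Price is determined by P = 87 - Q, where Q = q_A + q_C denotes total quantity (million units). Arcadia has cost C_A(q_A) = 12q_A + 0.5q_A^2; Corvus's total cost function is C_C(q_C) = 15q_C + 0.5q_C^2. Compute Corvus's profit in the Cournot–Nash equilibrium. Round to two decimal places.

Arcadia's profit: π_A = (87 - Q)q_A - (12q_A + (1/2)q_A²). Setting ∂π_A/∂q_A = 0: 75 - 3q_A - (q_C) = 0.
Corvus's first-order condition: 72 - 3q_C - (q_A) = 0.
Best responses: q_A = (75 - q_C)/3, q_C = (72 - q_A)/3.
Solving the pair: q_A = 153/8, q_C = 141/8.
Price P = 87 - 147/4 = 201/4.
Corvus's profit: (201/4)·(141/8) - 15·(141/8) - (1/2)(141/8)² = 465.9609.

465.96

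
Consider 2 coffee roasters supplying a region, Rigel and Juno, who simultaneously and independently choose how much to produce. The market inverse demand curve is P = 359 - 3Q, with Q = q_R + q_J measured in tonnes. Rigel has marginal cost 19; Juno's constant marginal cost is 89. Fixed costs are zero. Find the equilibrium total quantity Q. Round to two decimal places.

Rigel's profit: π_R = (359 - 3Q)q_R - (19q_R). Setting ∂π_R/∂q_R = 0: 340 - 6q_R - 3(q_J) = 0.
Juno's profit: π_J = (359 - 3Q)q_J - (89q_J). Setting ∂π_J/∂q_J = 0: 270 - 6q_J - 3(q_R) = 0.
So q_R = (340 - 3q_J)/6 and q_J = (270 - 3q_R)/6.
Solving the pair: q_R = 410/9, q_J = 200/9.
Total output Q = 410/9 + 200/9 = 610/9.

67.78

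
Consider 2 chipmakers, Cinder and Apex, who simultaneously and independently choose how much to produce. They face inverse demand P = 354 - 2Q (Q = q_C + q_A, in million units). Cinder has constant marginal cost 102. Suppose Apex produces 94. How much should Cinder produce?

With the rival's output fixed at 94, Cinder's profit is π_C = (354 - 2·94 - 2q_C)q_C - (102q_C) = (166 - 2q_C)q_C - (102q_C).
∂π_C/∂q_C = 64 - 4q_C = 0, so q_C = 16.

16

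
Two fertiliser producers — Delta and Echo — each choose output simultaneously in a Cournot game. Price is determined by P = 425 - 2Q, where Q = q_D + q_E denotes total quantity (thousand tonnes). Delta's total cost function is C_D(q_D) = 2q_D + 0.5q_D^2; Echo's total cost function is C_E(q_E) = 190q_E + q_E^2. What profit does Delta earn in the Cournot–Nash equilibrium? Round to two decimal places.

15815.92

Delta's profit: π_D = (425 - 2Q)q_D - (2q_D + (1/2)q_D²). Setting ∂π_D/∂q_D = 0: 423 - 5q_D - 2(q_E) = 0.
Echo's first-order condition: 235 - 6q_E - 2(q_D) = 0.
Best responses: q_D = (423 - 2q_E)/5, q_E = (235 - 2q_D)/6.
Substituting one into the other gives q_D = 1034/13 and q_E = 329/26.
Price P = 425 - 2·92.1923 = 240.6154.
Delta's profit: 240.6154·(1034/13) - 2·(1034/13) - (1/2)(1034/13)² = 15815.9172.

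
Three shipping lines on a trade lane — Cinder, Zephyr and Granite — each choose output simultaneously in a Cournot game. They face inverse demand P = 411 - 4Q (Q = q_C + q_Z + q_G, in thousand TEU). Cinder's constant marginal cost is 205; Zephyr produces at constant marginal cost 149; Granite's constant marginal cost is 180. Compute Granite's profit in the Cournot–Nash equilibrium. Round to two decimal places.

Cinder's profit: π_C = (411 - 4Q)q_C - (205q_C). Setting ∂π_C/∂q_C = 0: 206 - 8q_C - 4(q_Z + q_G) = 0.
Zephyr's first-order condition: 262 - 8q_Z - 4(q_C + q_G) = 0.
Granite's profit: π_G = (411 - 4Q)q_G - (180q_G). Setting ∂π_G/∂q_G = 0: 231 - 8q_G - 4(q_C + q_Z) = 0.
Adding the 3 first-order conditions: 699 − 16Q = 0, so Q = 699/16.
Back-substituting: q_C = (206 − 699/4)/4 = 125/16, q_Z = (262 − 699/4)/4 = 349/16, q_G = (231 − 699/4)/4 = 225/16.
Price P = 411 - 4·(699/16) = 945/4.
Granite's profit: (945/4 - 180)·(225/16) = 791.0156.

791.02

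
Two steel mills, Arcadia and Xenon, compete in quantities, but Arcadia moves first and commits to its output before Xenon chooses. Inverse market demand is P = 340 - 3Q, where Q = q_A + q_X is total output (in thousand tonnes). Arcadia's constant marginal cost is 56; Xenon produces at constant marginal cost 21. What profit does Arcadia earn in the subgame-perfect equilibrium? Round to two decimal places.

Solve by backward induction. Given q_A, the follower Xenon maximises π_X = (340 - 3q_A - 3q_X)q_X - 21q_X.
∂π_X/∂q_X = 319 - 3q_A - 6q_X = 0 gives the reaction function q_X = (319 - 3q_A)/6.
The leader anticipates this reaction. Substituting into P = 340 - 3Q gives P = 361/2 - (3/2)q_A, so π_A = (361/2 - (3/2)q_A)q_A - 56q_A.
The leader's first-order condition 249/2 - 3q_A = 0 yields q_A = 83/2.
Then q_X = (319 - 3·(83/2))/6 = 389/12.
Price P = 340 - 3·(887/12) = 473/4.
Arcadia's profit: (473/4 - 56)·(83/2) = 2583.3750.

2583.38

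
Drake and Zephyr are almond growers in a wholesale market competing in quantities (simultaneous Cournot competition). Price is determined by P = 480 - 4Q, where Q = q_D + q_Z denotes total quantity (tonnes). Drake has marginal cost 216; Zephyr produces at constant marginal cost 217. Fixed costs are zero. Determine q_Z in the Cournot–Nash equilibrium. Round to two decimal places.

Drake's profit: π_D = (480 - 4Q)q_D - (216q_D). Setting ∂π_D/∂q_D = 0: 264 - 8q_D - 4(q_Z) = 0.
Zephyr's profit: π_Z = (480 - 4Q)q_Z - (217q_Z). Setting ∂π_Z/∂q_Z = 0: 263 - 8q_Z - 4(q_D) = 0.
So q_D = (264 - 4q_Z)/8 and q_Z = (263 - 4q_D)/8.
Substituting one into the other gives q_D = 265/12 and q_Z = 131/6.

21.83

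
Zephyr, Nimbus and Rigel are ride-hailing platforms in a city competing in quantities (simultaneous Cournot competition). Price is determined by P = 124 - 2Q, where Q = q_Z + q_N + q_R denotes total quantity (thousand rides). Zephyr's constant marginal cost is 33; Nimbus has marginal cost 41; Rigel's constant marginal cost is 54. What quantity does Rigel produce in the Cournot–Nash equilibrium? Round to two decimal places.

4.50

Zephyr's profit: π_Z = (124 - 2Q)q_Z - (33q_Z). Setting ∂π_Z/∂q_Z = 0: 91 - 4q_Z - 2(q_N + q_R) = 0.
Nimbus's first-order condition: 83 - 4q_N - 2(q_Z + q_R) = 0.
Rigel's first-order condition: 70 - 4q_R - 2(q_Z + q_N) = 0.
Adding the 3 conditions: 244 − 4Q − 4Q = 0, i.e. Q = 61/2.
Back-substituting: q_Z = (91 − 61)/2 = 15, q_N = (83 − 61)/2 = 11, q_R = (70 − 61)/2 = 9/2.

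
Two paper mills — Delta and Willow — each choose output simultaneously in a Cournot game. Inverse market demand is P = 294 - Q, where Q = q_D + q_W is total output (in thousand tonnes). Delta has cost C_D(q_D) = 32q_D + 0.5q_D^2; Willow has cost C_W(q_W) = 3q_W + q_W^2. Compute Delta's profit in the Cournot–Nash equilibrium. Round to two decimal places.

7103.91

Delta's profit: π_D = (294 - Q)q_D - (32q_D + (1/2)q_D²). Setting ∂π_D/∂q_D = 0: 262 - 3q_D - (q_W) = 0.
Willow's first-order condition: 291 - 4q_W - (q_D) = 0.
So q_D = (262 - q_W)/3 and q_W = (291 - q_D)/4.
Substituting one into the other gives q_D = 757/11 and q_W = 611/11.
Price P = 294 - 1368/11 = 1866/11.
Delta's profit: (1866/11)·(757/11) - 32·(757/11) - (1/2)(757/11)² = 7103.9132.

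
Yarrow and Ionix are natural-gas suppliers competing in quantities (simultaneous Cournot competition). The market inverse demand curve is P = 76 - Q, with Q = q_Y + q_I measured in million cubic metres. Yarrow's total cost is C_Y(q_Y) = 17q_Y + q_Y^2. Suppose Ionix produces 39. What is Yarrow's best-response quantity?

With the rival's output fixed at 39, Yarrow's profit is π_Y = (76 - 39 - q_Y)q_Y - (17q_Y + q_Y²) = (37 - q_Y)q_Y - (17q_Y + q_Y²).
∂π_Y/∂q_Y = 20 - 4q_Y = 0, so q_Y = 5.

5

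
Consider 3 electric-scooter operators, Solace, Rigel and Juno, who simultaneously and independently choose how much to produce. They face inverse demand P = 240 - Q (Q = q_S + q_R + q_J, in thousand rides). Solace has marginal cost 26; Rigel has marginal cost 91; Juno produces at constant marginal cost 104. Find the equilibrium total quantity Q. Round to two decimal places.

Solace's profit: π_S = (240 - Q)q_S - (26q_S). Setting ∂π_S/∂q_S = 0: 214 - 2q_S - (q_R + q_J) = 0.
Rigel's first-order condition: 149 - 2q_R - (q_S + q_J) = 0.
Juno's first-order condition: 136 - 2q_J - (q_S + q_R) = 0.
Adding the 3 conditions: 499 − 2Q − 2Q = 0, i.e. Q = 499/4.
Back-substituting: q_S = (214 − 499/4) = 357/4, q_R = (149 − 499/4) = 97/4, q_J = (136 − 499/4) = 45/4.
Total output Q = 357/4 + 97/4 + 45/4 = 499/4.

124.75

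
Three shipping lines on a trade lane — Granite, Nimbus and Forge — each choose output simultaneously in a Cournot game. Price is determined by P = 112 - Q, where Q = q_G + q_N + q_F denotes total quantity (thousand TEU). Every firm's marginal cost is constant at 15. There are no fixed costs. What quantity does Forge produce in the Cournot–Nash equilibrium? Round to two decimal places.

A representative firm's profit is π_i = q_i(112 - Q) - 15q_i.
Setting ∂π_i/∂q_i = 0 with rivals' quantities fixed: 97 - 2q_i - Σ_{j≠i} q_j = 0.
With identical firms every q_j equals q_i, so Σ_{j≠i} q_j = 2q_i and 97 = 4q_i, giving q_i = 97/4.

24.25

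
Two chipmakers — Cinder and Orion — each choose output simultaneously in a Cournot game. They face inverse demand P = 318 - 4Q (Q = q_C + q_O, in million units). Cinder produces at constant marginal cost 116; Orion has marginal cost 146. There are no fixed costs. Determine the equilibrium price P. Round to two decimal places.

193.33

Cinder's profit: π_C = (318 - 4Q)q_C - (116q_C). Setting ∂π_C/∂q_C = 0: 202 - 8q_C - 4(q_O) = 0.
Orion's first-order condition: 172 - 8q_O - 4(q_C) = 0.
Best responses: q_C = (202 - 4q_O)/8, q_O = (172 - 4q_C)/8.
Solving the pair: q_C = 58/3, q_O = 71/6.
Total output Q = 187/6, so price P = 318 - 4·(187/6) = 580/3.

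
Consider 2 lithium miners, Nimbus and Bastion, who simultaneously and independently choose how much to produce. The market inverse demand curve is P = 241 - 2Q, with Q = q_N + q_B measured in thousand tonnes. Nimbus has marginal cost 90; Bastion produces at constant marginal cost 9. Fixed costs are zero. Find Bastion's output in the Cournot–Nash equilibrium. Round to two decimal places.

Nimbus's profit: π_N = (241 - 2Q)q_N - (90q_N). Setting ∂π_N/∂q_N = 0: 151 - 4q_N - 2(q_B) = 0.
Bastion's profit: π_B = (241 - 2Q)q_B - (9q_B). Setting ∂π_B/∂q_B = 0: 232 - 4q_B - 2(q_N) = 0.
Best responses: q_N = (151 - 2q_B)/4, q_B = (232 - 2q_N)/4.
Substituting one into the other gives q_N = 35/3 and q_B = 313/6.

52.17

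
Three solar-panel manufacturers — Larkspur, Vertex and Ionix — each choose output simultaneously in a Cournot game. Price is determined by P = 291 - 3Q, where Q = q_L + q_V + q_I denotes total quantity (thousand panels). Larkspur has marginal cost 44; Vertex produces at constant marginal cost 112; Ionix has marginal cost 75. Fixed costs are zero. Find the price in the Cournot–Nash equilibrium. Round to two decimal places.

130.50

Larkspur's profit: π_L = (291 - 3Q)q_L - (44q_L). Setting ∂π_L/∂q_L = 0: 247 - 6q_L - 3(q_V + q_I) = 0.
Vertex's profit: π_V = (291 - 3Q)q_V - (112q_V). Setting ∂π_V/∂q_V = 0: 179 - 6q_V - 3(q_L + q_I) = 0.
Ionix's profit: π_I = (291 - 3Q)q_I - (75q_I). Setting ∂π_I/∂q_I = 0: 216 - 6q_I - 3(q_L + q_V) = 0.
Summing all 3 equations gives 642 − 12Q = 0, hence Q = 107/2.
Back-substituting: q_L = (247 − 321/2)/3 = 173/6, q_V = (179 − 321/2)/3 = 37/6, q_I = (216 − 321/2)/3 = 37/2.
Total output Q = 107/2, so price P = 291 - 3·(107/2) = 261/2.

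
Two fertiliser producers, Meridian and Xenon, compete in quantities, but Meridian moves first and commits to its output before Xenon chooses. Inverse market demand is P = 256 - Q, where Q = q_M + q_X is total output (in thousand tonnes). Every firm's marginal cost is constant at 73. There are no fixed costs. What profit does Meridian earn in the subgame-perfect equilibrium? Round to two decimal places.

Solve by backward induction. Given q_M, the follower Xenon maximises π_X = (256 - q_M - q_X)q_X - 73q_X.
Follower FOC: 183 - q_M - 2q_X = 0, so q_X(q_M) = (183 - q_M)/2.
Meridian substitutes q_X(q_M) into its own profit: π_M = q_M(256 - q_M - (183 - q_M)/2) - 73q_M = (329/2 - (1/2)q_M)q_M - 73q_M.
The leader's first-order condition 183/2 - q_M = 0 yields q_M = 183/2.
Then q_X = (183 - 183/2)/2 = 183/4.
Price P = 256 - 549/4 = 475/4.
Meridian's profit: (475/4 - 73)·(183/2) = 4186.1250.

4186.13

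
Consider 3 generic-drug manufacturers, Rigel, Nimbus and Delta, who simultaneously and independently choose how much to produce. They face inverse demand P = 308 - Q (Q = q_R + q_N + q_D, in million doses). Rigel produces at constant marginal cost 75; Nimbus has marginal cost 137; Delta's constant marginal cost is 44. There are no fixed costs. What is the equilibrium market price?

Rigel's profit: π_R = (308 - Q)q_R - (75q_R). Setting ∂π_R/∂q_R = 0: 233 - 2q_R - (q_N + q_D) = 0.
Nimbus's profit: π_N = (308 - Q)q_N - (137q_N). Setting ∂π_N/∂q_N = 0: 171 - 2q_N - (q_R + q_D) = 0.
Delta's first-order condition: 264 - 2q_D - (q_R + q_N) = 0.
Adding the 3 first-order conditions: 668 − 4Q = 0, so Q = 167.
Back-substituting: q_R = (233 − 167) = 66, q_N = (171 − 167) = 4, q_D = (264 − 167) = 97.
Total output Q = 167, so price P = 308 - 167 = 141.

141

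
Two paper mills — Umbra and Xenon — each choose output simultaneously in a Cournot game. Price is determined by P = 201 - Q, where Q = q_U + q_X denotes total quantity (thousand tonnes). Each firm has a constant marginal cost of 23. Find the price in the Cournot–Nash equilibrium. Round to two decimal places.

A representative firm's profit is π_i = q_i(201 - Q) - 23q_i.
Setting ∂π_i/∂q_i = 0 with rivals' quantities fixed: 178 - 2q_i - q_j = 0.
With identical firms every q_j equals q_i, so q_j = q_i and 178 = 3q_i, giving q_i = 178/3.
Total output Q = 356/3, so price P = 201 - 356/3 = 247/3.

82.33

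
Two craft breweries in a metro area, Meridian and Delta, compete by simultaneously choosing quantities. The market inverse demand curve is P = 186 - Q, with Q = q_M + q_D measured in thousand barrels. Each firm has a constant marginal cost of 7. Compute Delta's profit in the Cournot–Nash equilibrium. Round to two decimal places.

Each firm earns π_i = (186 - Q)q_i - 7q_i.
Setting ∂π_i/∂q_i = 0 with rivals' quantities fixed: 179 - 2q_i - q_j = 0.
With identical firms every q_j equals q_i, so q_j = q_i and 179 = 3q_i, giving q_i = 179/3.
Price P = 186 - 358/3 = 200/3.
Delta's profit: (200/3 - 7)·(179/3) = 3560.1111.

3560.11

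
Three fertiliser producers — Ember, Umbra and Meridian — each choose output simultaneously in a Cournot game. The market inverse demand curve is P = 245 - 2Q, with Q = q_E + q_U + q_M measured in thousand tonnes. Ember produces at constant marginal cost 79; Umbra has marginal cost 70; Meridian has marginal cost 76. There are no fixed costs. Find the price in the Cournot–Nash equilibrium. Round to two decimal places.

117.50

Ember's profit: π_E = (245 - 2Q)q_E - (79q_E). Setting ∂π_E/∂q_E = 0: 166 - 4q_E - 2(q_U + q_M) = 0.
Umbra's profit: π_U = (245 - 2Q)q_U - (70q_U). Setting ∂π_U/∂q_U = 0: 175 - 4q_U - 2(q_E + q_M) = 0.
Meridian's profit: π_M = (245 - 2Q)q_M - (76q_M). Setting ∂π_M/∂q_M = 0: 169 - 4q_M - 2(q_E + q_U) = 0.
Summing all 3 equations gives 510 − 8Q = 0, hence Q = 255/4.
Back-substituting: q_E = (166 − 255/2)/2 = 77/4, q_U = (175 − 255/2)/2 = 95/4, q_M = (169 − 255/2)/2 = 83/4.
Total output Q = 255/4, so price P = 245 - 2·(255/4) = 235/2.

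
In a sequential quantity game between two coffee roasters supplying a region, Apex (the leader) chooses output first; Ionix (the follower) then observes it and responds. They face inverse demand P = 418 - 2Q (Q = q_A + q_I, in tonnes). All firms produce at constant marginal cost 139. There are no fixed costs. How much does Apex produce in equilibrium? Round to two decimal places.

The follower Ionix best-responds to any q_A: π_I = (418 - 2Q)q_I - 139q_I.
Setting the follower's marginal profit to zero, 279 - 2q_A - 4q_I = 0, i.e. q_I = (279 - 2q_A)/4.
The leader anticipates this reaction. Substituting into P = 418 - 2Q gives P = 557/2 - q_A, so π_A = (557/2 - q_A)q_A - 139q_A.
Leader FOC: 279/2 - 2q_A = 0, so q_A = 279/4.
Then q_I = (279 - 2·(279/4))/4 = 279/8.

69.75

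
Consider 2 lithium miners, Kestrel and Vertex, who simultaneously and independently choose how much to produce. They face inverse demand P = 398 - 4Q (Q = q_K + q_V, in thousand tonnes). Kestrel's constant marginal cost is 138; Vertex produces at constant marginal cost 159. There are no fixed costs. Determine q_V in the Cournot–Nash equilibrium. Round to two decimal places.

18.17

Kestrel's profit: π_K = (398 - 4Q)q_K - (138q_K). Setting ∂π_K/∂q_K = 0: 260 - 8q_K - 4(q_V) = 0.
Vertex's profit: π_V = (398 - 4Q)q_V - (159q_V). Setting ∂π_V/∂q_V = 0: 239 - 8q_V - 4(q_K) = 0.
Rearranging gives the reaction functions q_K = (260 - 4q_V)/8 and q_V = (239 - 4q_K)/8.
Solving the pair: q_K = 281/12, q_V = 109/6.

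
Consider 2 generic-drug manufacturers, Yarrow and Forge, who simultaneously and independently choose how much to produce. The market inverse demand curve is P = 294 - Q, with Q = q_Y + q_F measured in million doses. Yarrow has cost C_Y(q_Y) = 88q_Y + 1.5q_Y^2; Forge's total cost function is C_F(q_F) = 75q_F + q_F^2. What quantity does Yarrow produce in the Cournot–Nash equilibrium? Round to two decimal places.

Yarrow's profit: π_Y = (294 - Q)q_Y - (88q_Y + (3/2)q_Y²). Setting ∂π_Y/∂q_Y = 0: 206 - 5q_Y - (q_F) = 0.
Forge's first-order condition: 219 - 4q_F - (q_Y) = 0.
So q_Y = (206 - q_F)/5 and q_F = (219 - q_Y)/4.
Solving the pair: q_Y = 605/19, q_F = 889/19.

31.84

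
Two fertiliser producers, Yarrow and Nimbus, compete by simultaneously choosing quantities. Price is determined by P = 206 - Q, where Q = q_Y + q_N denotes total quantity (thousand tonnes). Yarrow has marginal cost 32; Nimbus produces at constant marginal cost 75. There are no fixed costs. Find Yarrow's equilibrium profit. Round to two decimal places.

Yarrow's profit: π_Y = (206 - Q)q_Y - (32q_Y). Setting ∂π_Y/∂q_Y = 0: 174 - 2q_Y - (q_N) = 0.
Nimbus's first-order condition: 131 - 2q_N - (q_Y) = 0.
So q_Y = (174 - q_N)/2 and q_N = (131 - q_Y)/2.
Substituting one into the other gives q_Y = 217/3 and q_N = 88/3.
Price P = 206 - 305/3 = 313/3.
Yarrow's profit: (313/3 - 32)·(217/3) = 5232.1111.

5232.11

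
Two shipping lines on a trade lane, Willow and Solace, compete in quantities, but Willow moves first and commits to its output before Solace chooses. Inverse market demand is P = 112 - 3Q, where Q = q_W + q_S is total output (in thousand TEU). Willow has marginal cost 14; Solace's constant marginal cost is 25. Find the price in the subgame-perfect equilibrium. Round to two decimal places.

Solve by backward induction. Given q_W, the follower Solace maximises π_S = (112 - 3q_W - 3q_S)q_S - 25q_S.
Setting the follower's marginal profit to zero, 87 - 3q_W - 6q_S = 0, i.e. q_S = (87 - 3q_W)/6.
Willow substitutes q_S(q_W) into its own profit: π_W = q_W(112 - 3q_W - (87 - 3q_W)/2) - 14q_W = (137/2 - (3/2)q_W)q_W - 14q_W.
Leader FOC: 109/2 - 3q_W = 0, so q_W = 109/6.
Then q_S = (87 - 3·(109/6))/6 = 65/12.
Total output Q = 283/12, so price P = 112 - 3·(283/12) = 165/4.

41.25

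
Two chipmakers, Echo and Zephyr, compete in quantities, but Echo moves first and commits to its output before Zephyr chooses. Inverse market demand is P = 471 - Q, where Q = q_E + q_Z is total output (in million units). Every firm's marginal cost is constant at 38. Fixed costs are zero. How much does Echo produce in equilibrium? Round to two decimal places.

Solve by backward induction. Given q_E, the follower Zephyr maximises π_Z = (471 - q_E - q_Z)q_Z - 38q_Z.
Setting the follower's marginal profit to zero, 433 - q_E - 2q_Z = 0, i.e. q_Z = (433 - q_E)/2.
The leader anticipates this reaction. Substituting into P = 471 - Q gives P = 509/2 - (1/2)q_E, so π_E = (509/2 - (1/2)q_E)q_E - 38q_E.
Leader FOC: 433/2 - q_E = 0, so q_E = 433/2.
Then q_Z = (433 - 433/2)/2 = 433/4.

216.50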